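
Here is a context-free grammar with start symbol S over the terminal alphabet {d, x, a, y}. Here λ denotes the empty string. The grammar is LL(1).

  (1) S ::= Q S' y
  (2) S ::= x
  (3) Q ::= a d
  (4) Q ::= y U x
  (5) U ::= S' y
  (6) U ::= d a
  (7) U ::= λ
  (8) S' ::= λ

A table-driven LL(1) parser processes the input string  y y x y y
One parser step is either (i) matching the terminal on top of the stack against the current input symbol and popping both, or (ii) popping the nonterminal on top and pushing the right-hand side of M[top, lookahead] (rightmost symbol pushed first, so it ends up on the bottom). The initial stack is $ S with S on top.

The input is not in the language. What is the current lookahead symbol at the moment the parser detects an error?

y

      Stack          Input        Action
   1  $ S            y y x y y $  expand S ::= Q S' y
   2  $ y S' Q       y y x y y $  expand Q ::= y U x
   3  $ y S' x U y   y y x y y $  match y
   4  $ y S' x U     y x y y $    expand U ::= S' y
   5  $ y S' x y S'  y x y y $    expand S' ::= λ
   6  $ y S' x y     y x y y $    match y
   7  $ y S' x       x y y $      match x
   8  $ y S'         y y $        expand S' ::= λ
   9  $ y            y y $        match y
  10  $              y $          error: stack empty but input remains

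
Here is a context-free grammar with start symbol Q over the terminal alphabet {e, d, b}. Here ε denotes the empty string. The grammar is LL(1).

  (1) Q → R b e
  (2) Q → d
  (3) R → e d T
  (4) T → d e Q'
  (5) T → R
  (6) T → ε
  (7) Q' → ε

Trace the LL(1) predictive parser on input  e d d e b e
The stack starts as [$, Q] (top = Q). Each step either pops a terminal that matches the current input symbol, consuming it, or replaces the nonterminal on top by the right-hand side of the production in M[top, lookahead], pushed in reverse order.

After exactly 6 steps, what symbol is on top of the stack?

     Stack         Input          Action
  1  $ Q           e d d e b e $  expand Q → R b e
  2  $ e b R       e d d e b e $  expand R → e d T
  3  $ e b T d e   e d d e b e $  match e
  4  $ e b T d     d d e b e $    match d
  5  $ e b T       d e b e $      expand T → d e Q'
  6  $ e b Q' e d  d e b e $      match d
Stack after step 6: $ e b Q' e (top = e).

e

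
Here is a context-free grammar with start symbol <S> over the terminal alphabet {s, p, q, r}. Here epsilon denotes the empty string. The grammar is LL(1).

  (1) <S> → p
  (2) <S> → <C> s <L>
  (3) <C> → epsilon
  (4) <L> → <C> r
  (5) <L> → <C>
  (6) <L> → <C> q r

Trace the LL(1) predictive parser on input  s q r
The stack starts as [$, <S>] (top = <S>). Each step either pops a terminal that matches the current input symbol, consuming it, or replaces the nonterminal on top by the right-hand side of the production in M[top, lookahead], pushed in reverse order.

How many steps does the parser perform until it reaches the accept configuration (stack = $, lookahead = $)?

7

     Stack        Input    Action
  1  $ <S>        s q r $  expand <S> → <C> s <L>
  2  $ <L> s <C>  s q r $  expand <C> → epsilon
  3  $ <L> s      s q r $  match s
  4  $ <L>        q r $    expand <L> → <C> q r
  5  $ r q <C>    q r $    expand <C> → epsilon
  6  $ r q        q r $    match q
  7  $ r          r $      match r
Accept reached after 7 steps.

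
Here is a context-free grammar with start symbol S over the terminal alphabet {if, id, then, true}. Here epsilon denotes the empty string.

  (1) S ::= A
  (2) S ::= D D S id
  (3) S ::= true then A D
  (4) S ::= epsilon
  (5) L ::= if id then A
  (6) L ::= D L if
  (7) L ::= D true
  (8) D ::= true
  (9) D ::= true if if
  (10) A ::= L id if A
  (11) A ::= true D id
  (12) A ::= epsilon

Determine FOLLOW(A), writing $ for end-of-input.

FIRST(D) = {true}
FIRST(L) = {if, true}  (via D L if, D true)
FIRST(A) = {epsilon, if, true}  (via L id if A)
FIRST(S) = {epsilon, if, true}  (via A, D D S id)
FOLLOW(S) includes $ since S is the start symbol.
FOLLOW(S): in S::=D D S id, S is followed by id with FIRST {id}. Thus FOLLOW(S) = {$, id}.
FOLLOW(L): in L::=D L if, L is followed by if with FIRST {if}; in A::=L id if A, L is followed by id if A with FIRST {id}. Thus FOLLOW(L) = {id, if}.
FOLLOW(D): in S::=D D S id (occurrence 1), D is followed by D S id with FIRST {true}; in S::=D D S id (occurrence 2), D is followed by S id with FIRST {id, if, true}; in S::=true then A D, the suffix after D is empty, so FOLLOW(D) ⊇ FOLLOW(S) = {$, id}; in L::=D L if, D is followed by L if with FIRST {if, true}; in L::=D true, D is followed by true with FIRST {true}; in A::=true D id, D is followed by id with FIRST {id}. Thus FOLLOW(D) = {$, id, if, true}.
FOLLOW(A): in S::=A, the suffix after A is empty, so FOLLOW(A) ⊇ FOLLOW(S) = {$, id}; in S::=true then A D, A is followed by D with FIRST {true}; in L::=if id then A, the suffix after A is empty, so FOLLOW(A) ⊇ FOLLOW(L) = {id, if}; in A::=L id if A, the suffix after A is empty (adds nothing new). Thus FOLLOW(A) = {$, id, if, true}.

{$, id, if, true}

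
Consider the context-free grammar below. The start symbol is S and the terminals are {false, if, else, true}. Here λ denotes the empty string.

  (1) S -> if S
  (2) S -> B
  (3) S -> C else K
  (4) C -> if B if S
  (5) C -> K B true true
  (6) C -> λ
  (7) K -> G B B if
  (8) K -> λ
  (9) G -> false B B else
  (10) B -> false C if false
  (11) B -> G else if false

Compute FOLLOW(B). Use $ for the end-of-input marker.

FIRST(G): from G->false B B else we get {false}. So FIRST(G) = {false}.
FIRST(K): from K->G B B if we get {false}; from K->λ we get {λ}. So FIRST(K) = {λ, false}.
FIRST(B): from B->false C if false we get {false}; from B->G else if false we get {false}. So FIRST(B) = {false}.
FIRST(C): from C->if B if S we get {if}; from C->K B true true we get {false}; from C->λ we get {λ}. So FIRST(C) = {λ, false, if}.
FIRST(S): from S->if S we get {if}; from S->B we get {false}; from S->C else K we get {else, false, if}. So FIRST(S) = {else, false, if}.
FOLLOW(S) includes $ since S is the start symbol.
FOLLOW(C): in S->C else K, C is followed by else K with FIRST {else}; in B->false C if false, C is followed by if false with FIRST {if}. Thus FOLLOW(C) = {else, if}.
FOLLOW(S): in S->if S, the suffix after S is empty (adds nothing new); in C->if B if S, the suffix after S is empty, so FOLLOW(S) ⊇ FOLLOW(C) = {else, if}. Thus FOLLOW(S) = {$, else, if}.
FOLLOW(K): in S->C else K, the suffix after K is empty, so FOLLOW(K) ⊇ FOLLOW(S) = {$, else, if}; in C->K B true true, K is followed by B true true with FIRST {false}. Thus FOLLOW(K) = {$, else, false, if}.
FOLLOW(G): in K->G B B if, G is followed by B B if with FIRST {false}; in B->G else if false, G is followed by else if false with FIRST {else}. Thus FOLLOW(G) = {else, false}.
FOLLOW(B): in S->B, the suffix after B is empty, so FOLLOW(B) ⊇ FOLLOW(S) = {$, else, if}; in C->if B if S, B is followed by if S with FIRST {if}; in C->K B true true, B is followed by true true with FIRST {true}; in K->G B B if (occurrence 1), B is followed by B if with FIRST {false}; in K->G B B if (occurrence 2), B is followed by if with FIRST {if}; in G->false B B else (occurrence 1), B is followed by B else with FIRST {false}; in G->false B B else (occurrence 2), B is followed by else with FIRST {else}. Thus FOLLOW(B) = {$, else, false, if, true}.

{$, else, false, if, true}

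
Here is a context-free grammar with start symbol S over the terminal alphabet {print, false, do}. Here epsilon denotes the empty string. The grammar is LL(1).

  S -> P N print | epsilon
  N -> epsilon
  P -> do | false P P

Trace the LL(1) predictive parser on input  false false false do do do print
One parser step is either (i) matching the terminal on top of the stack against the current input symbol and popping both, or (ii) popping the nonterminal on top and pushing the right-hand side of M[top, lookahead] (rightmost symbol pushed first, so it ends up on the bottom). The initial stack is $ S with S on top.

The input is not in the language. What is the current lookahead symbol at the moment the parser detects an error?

      Stack                    Input                               Action
   1  $ S                      false false false do do do print $  expand S -> P N print
   2  $ print N P              false false false do do do print $  expand P -> false P P
   3  $ print N P P false      false false false do do do print $  match false
   4  $ print N P P            false false do do do print $        expand P -> false P P
   5  $ print N P P P false    false false do do do print $        match false
   6  $ print N P P P          false do do do print $              expand P -> false P P
   7  $ print N P P P P false  false do do do print $              match false
   8  $ print N P P P P        do do do print $                    expand P -> do
   9  $ print N P P P do       do do do print $                    match do
  10  $ print N P P P          do do print $                       expand P -> do
  11  $ print N P P do         do do print $                       match do
  12  $ print N P P            do print $                          expand P -> do
  13  $ print N P do           do print $                          match do
  14  $ print N P              print $                             error: M[P, print] is empty

print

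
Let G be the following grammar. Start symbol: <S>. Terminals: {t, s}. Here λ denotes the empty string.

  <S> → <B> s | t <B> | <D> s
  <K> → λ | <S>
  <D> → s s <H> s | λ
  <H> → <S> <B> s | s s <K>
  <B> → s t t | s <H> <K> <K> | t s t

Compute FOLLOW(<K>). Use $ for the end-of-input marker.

{$, s, t}

FIRST(<D>) = {λ, s}
FIRST(<B>) = {s, t}
FIRST(<S>) = {s, t}  (via <B> s, <D> s)
FIRST(<K>) = {λ, s, t}  (via <S>)
FIRST(<H>) = {s, t}  (via <S> <B> s)
FOLLOW(<S>) includes $ since <S> is the start symbol.
FOLLOW(<D>): in <S>→<D> s, <D> is followed by s with FIRST {s}. Thus FOLLOW(<D>) = {s}.
FOLLOW(<S>): in <K>→<S>, the suffix after <S> is empty, so FOLLOW(<S>) ⊇ FOLLOW(<K>) = {$, s, t}; in <H>→<S> <B> s, <S> is followed by <B> s with FIRST {s, t}. Thus FOLLOW(<S>) = {$, s, t}.
FOLLOW(<B>): in <S>→<B> s, <B> is followed by s with FIRST {s}; in <S>→t <B>, the suffix after <B> is empty, so FOLLOW(<B>) ⊇ FOLLOW(<S>) = {$, s, t}; in <H>→<S> <B> s, <B> is followed by s with FIRST {s}. Thus FOLLOW(<B>) = {$, s, t}.
FOLLOW(<H>): in <D>→s s <H> s, <H> is followed by s with FIRST {s}; in <B>→s <H> <K> <K>, <H> is followed by <K> <K> with FIRST {λ, s, t}; in <B>→s <H> <K> <K>, the suffix after <H> is nullable, so FOLLOW(<H>) ⊇ FOLLOW(<B>) = {$, s, t}. Thus FOLLOW(<H>) = {$, s, t}.
FOLLOW(<K>): in <H>→s s <K>, the suffix after <K> is empty, so FOLLOW(<K>) ⊇ FOLLOW(<H>) = {$, s, t}; in <B>→s <H> <K> <K> (occurrence 1), <K> is followed by <K> with FIRST {λ, s, t}; in <B>→s <H> <K> <K> (occurrence 1), the suffix after <K> is nullable, so FOLLOW(<K>) ⊇ FOLLOW(<B>) = {$, s, t}; in <B>→s <H> <K> <K> (occurrence 2), the suffix after <K> is empty, so FOLLOW(<K>) ⊇ FOLLOW(<B>) = {$, s, t}. Thus FOLLOW(<K>) = {$, s, t}.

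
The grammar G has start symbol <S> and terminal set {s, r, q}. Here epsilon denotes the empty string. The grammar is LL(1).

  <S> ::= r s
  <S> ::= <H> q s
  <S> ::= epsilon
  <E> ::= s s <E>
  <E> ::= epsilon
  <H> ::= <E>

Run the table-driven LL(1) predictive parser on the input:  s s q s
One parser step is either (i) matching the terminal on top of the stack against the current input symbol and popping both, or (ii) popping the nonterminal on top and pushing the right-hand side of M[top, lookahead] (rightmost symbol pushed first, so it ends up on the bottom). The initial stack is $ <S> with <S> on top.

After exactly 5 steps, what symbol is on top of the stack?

<E>

     Stack          Input      Action
  1  $ <S>          s s q s $  expand <S> ::= <H> q s
  2  $ s q <H>      s s q s $  expand <H> ::= <E>
  3  $ s q <E>      s s q s $  expand <E> ::= s s <E>
  4  $ s q <E> s s  s s q s $  match s
  5  $ s q <E> s    s q s $    match s
Stack after step 5: $ s q <E> (top = <E>).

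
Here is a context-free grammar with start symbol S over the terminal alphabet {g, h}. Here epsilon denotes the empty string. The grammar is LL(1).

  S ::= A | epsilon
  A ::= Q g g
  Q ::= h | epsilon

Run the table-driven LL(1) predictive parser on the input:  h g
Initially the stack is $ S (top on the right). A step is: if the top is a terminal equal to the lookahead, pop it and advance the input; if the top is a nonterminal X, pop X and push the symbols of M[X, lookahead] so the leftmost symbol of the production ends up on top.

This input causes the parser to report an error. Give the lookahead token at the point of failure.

$

step 1: stack=$ S  input=h g $  — expand S ::= A
step 2: stack=$ A  input=h g $  — expand A ::= Q g g
step 3: stack=$ g g Q  input=h g $  — expand Q ::= h
step 4: stack=$ g g h  input=h g $  — match h
step 5: stack=$ g g  input=g $  — match g
step 6: stack=$ g  input=$  — error: top is terminal g but lookahead is $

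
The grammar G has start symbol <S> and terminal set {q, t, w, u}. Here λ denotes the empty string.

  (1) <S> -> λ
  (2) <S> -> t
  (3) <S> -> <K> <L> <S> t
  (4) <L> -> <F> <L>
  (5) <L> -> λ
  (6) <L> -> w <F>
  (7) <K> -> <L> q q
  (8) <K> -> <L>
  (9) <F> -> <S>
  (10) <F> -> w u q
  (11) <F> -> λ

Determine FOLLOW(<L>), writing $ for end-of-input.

FIRST(<S>): from <S>->λ we get {λ}; from <S>->t we get {t}; from <S>-><K> <L> <S> t we get {q, t, w}. So FIRST(<S>) = {λ, q, t, w}.
FIRST(<F>): from <F>-><S> we get {λ, q, t, w}; from <F>->w u q we get {w}; from <F>->λ we get {λ}. So FIRST(<F>) = {λ, q, t, w}.
FIRST(<L>): from <L>-><F> <L> we get {λ, q, t, w}; from <L>->λ we get {λ}; from <L>->w <F> we get {w}. So FIRST(<L>) = {λ, q, t, w}.
FIRST(<K>): from <K>-><L> q q we get {q, t, w}; from <K>-><L> we get {λ, q, t, w}. So FIRST(<K>) = {λ, q, t, w}.
FOLLOW(<S>) includes $ since <S> is the start symbol.
FOLLOW(<K>): in <S>-><K> <L> <S> t, <K> is followed by <L> <S> t with FIRST {q, t, w}. Thus FOLLOW(<K>) = {q, t, w}.
FOLLOW(<L>): in <S>-><K> <L> <S> t, <L> is followed by <S> t with FIRST {q, t, w}; in <L>-><F> <L>, the suffix after <L> is empty (adds nothing new); in <K>-><L> q q, <L> is followed by q q with FIRST {q}; in <K>-><L>, the suffix after <L> is empty, so FOLLOW(<L>) ⊇ FOLLOW(<K>) = {q, t, w}. Thus FOLLOW(<L>) = {q, t, w}.
FOLLOW(<F>): in <L>-><F> <L>, <F> is followed by <L> with FIRST {λ, q, t, w}; in <L>-><F> <L>, the suffix after <F> is nullable, so FOLLOW(<F>) ⊇ FOLLOW(<L>) = {q, t, w}; in <L>->w <F>, the suffix after <F> is empty, so FOLLOW(<F>) ⊇ FOLLOW(<L>) = {q, t, w}. Thus FOLLOW(<F>) = {q, t, w}.
FOLLOW(<S>): in <S>-><K> <L> <S> t, <S> is followed by t with FIRST {t}; in <F>-><S>, the suffix after <S> is empty, so FOLLOW(<S>) ⊇ FOLLOW(<F>) = {q, t, w}. Thus FOLLOW(<S>) = {$, q, t, w}.

{q, t, w}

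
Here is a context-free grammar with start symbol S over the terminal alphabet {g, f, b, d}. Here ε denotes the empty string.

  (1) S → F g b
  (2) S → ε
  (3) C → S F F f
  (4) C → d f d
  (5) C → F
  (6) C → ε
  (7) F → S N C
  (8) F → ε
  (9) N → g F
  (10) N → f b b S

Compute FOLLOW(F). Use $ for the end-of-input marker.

FIRST(N) = {f, g}
FIRST(S) = {ε, f, g}  (via F g b)
FIRST(F) = {ε, f, g}  (via S N C)
FIRST(C) = {ε, d, f, g}  (via S F F f, F)
FOLLOW(S) includes $ since S is the start symbol.
FOLLOW(S): in C→S F F f, S is followed by F F f with FIRST {f, g}; in F→S N C, S is followed by N C with FIRST {f, g}; in N→f b b S, the suffix after S is empty, so FOLLOW(S) ⊇ FOLLOW(N) = {d, f, g}. Thus FOLLOW(S) = {$, d, f, g}.
FOLLOW(C): in F→S N C, the suffix after C is empty, so FOLLOW(C) ⊇ FOLLOW(F) = {d, f, g}. Thus FOLLOW(C) = {d, f, g}.
FOLLOW(F): in S→F g b, F is followed by g b with FIRST {g}; in C→S F F f (occurrence 1), F is followed by F f with FIRST {f, g}; in C→S F F f (occurrence 2), F is followed by f with FIRST {f}; in C→F, the suffix after F is empty, so FOLLOW(F) ⊇ FOLLOW(C) = {d, f, g}; in N→g F, the suffix after F is empty, so FOLLOW(F) ⊇ FOLLOW(N) = {d, f, g}. Thus FOLLOW(F) = {d, f, g}.
FOLLOW(N): in F→S N C, N is followed by C with FIRST {ε, d, f, g}; in F→S N C, the suffix after N is nullable, so FOLLOW(N) ⊇ FOLLOW(F) = {d, f, g}. Thus FOLLOW(N) = {d, f, g}.

{d, f, g}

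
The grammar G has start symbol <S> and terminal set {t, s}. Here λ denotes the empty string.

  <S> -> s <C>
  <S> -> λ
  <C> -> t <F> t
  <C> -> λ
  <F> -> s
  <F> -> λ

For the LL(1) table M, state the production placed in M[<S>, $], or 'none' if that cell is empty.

FIRST(<S>): from <S>->s <C> we get {s}; from <S>->λ we get {λ}. So FIRST(<S>) = {λ, s}.
FIRST(<C>): from <C>->t <F> t we get {t}; from <C>->λ we get {λ}. So FIRST(<C>) = {λ, t}.
FIRST(<F>): from <F>->s we get {s}; from <F>->λ we get {λ}. So FIRST(<F>) = {λ, s}.
FOLLOW(<S>) includes $ since <S> is the start symbol.
FOLLOW(<S>): <S> appears on no right-hand side. Thus FOLLOW(<S>) = {$}.
For <S> -> s <C>: FIRST(s <C>) = {s}, so it goes in M[<S>, t] for t ∈ {s}.
For <S> -> λ: FIRST(λ) = {λ}, so it goes in M[<S>, t] for t ∈ {}; since λ ∈ FIRST, also for every t ∈ FOLLOW(<S>) = {$}.

<S> -> λ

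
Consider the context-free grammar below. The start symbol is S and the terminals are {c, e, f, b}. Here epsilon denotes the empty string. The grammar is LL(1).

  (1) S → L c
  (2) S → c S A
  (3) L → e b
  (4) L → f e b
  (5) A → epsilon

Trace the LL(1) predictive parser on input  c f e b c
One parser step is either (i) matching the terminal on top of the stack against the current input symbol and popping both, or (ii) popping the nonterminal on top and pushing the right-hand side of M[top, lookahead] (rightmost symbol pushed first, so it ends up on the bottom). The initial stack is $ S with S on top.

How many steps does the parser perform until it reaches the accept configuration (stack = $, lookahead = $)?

9

     Stack        Input        Action
  1  $ S          c f e b c $  expand S → c S A
  2  $ A S c      c f e b c $  match c
  3  $ A S        f e b c $    expand S → L c
  4  $ A c L      f e b c $    expand L → f e b
  5  $ A c b e f  f e b c $    match f
  6  $ A c b e    e b c $      match e
  7  $ A c b      b c $        match b
  8  $ A c        c $          match c
  9  $ A          $            expand A → epsilon
Accept reached after 9 steps.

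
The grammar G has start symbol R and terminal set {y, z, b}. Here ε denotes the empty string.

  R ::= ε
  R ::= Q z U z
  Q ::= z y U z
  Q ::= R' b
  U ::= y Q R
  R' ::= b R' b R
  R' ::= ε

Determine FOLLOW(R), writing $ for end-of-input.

FIRST(U) = {y}
FIRST(R') = {ε, b}
FIRST(Q) = {b, z}  (via R' b)
FIRST(R) = {ε, b, z}  (via Q z U z)
FOLLOW(R) includes $ since R is the start symbol.
FOLLOW(U): in R::=Q z U z, U is followed by z with FIRST {z}; in Q::=z y U z, U is followed by z with FIRST {z}. Thus FOLLOW(U) = {z}.
FOLLOW(Q): in R::=Q z U z, Q is followed by z U z with FIRST {z}; in U::=y Q R, Q is followed by R with FIRST {ε, b, z}; in U::=y Q R, the suffix after Q is nullable, so FOLLOW(Q) ⊇ FOLLOW(U) = {z}. Thus FOLLOW(Q) = {b, z}.
FOLLOW(R'): in Q::=R' b, R' is followed by b with FIRST {b}; in R'::=b R' b R, R' is followed by b R with FIRST {b}. Thus FOLLOW(R') = {b}.
FOLLOW(R): in U::=y Q R, the suffix after R is empty, so FOLLOW(R) ⊇ FOLLOW(U) = {z}; in R'::=b R' b R, the suffix after R is empty, so FOLLOW(R) ⊇ FOLLOW(R') = {b}. Thus FOLLOW(R) = {$, b, z}.

{$, b, z}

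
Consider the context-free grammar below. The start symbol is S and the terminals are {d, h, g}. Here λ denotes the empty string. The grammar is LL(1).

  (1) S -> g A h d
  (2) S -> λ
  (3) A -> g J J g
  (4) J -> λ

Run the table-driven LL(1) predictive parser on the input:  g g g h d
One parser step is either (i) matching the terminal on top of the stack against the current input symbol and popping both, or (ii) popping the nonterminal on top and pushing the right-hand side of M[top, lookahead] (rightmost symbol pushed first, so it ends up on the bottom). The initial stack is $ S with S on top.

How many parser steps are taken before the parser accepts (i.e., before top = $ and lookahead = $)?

9

step 1: stack=$ S  input=g g g h d $  — expand S -> g A h d
step 2: stack=$ d h A g  input=g g g h d $  — match g
step 3: stack=$ d h A  input=g g h d $  — expand A -> g J J g
step 4: stack=$ d h g J J g  input=g g h d $  — match g
step 5: stack=$ d h g J J  input=g h d $  — expand J -> λ
step 6: stack=$ d h g J  input=g h d $  — expand J -> λ
step 7: stack=$ d h g  input=g h d $  — match g
step 8: stack=$ d h  input=h d $  — match h
step 9: stack=$ d  input=d $  — match d
Accept reached after 9 steps.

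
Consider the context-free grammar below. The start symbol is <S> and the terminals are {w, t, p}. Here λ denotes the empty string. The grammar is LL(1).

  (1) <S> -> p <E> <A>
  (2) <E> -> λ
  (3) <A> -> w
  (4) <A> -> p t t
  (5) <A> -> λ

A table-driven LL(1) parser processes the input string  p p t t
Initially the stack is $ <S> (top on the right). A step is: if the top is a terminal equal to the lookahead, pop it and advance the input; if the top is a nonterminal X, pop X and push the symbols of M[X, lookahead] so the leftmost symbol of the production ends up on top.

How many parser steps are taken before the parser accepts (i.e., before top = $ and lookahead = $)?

7

step 1: stack=$ <S>  input=p p t t $  — expand <S> -> p <E> <A>
step 2: stack=$ <A> <E> p  input=p p t t $  — match p
step 3: stack=$ <A> <E>  input=p t t $  — expand <E> -> λ
step 4: stack=$ <A>  input=p t t $  — expand <A> -> p t t
step 5: stack=$ t t p  input=p t t $  — match p
step 6: stack=$ t t  input=t t $  — match t
step 7: stack=$ t  input=t $  — match t
Accept reached after 7 steps.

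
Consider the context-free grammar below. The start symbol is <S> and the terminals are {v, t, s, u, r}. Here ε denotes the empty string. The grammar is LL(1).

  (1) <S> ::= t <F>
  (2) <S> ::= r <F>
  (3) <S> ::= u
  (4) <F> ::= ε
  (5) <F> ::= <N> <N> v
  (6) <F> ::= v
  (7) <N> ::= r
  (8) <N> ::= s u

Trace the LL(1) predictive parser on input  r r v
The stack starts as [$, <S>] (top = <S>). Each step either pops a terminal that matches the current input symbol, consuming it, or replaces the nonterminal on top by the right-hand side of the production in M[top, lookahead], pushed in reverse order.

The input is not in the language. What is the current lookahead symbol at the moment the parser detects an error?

     Stack        Input    Action
  1  $ <S>        r r v $  expand <S> ::= r <F>
  2  $ <F> r      r r v $  match r
  3  $ <F>        r v $    expand <F> ::= <N> <N> v
  4  $ v <N> <N>  r v $    expand <N> ::= r
  5  $ v <N> r    r v $    match r
  6  $ v <N>      v $      error: M[<N>, v] is empty

v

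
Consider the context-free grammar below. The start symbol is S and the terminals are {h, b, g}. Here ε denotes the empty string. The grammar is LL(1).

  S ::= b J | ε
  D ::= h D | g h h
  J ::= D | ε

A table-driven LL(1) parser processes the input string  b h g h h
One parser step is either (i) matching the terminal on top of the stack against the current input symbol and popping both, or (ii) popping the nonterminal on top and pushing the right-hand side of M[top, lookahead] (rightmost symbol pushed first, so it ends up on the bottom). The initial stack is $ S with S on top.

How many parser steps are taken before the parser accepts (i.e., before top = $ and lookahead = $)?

9

     Stack    Input        Action
  1  $ S      b h g h h $  expand S ::= b J
  2  $ J b    b h g h h $  match b
  3  $ J      h g h h $    expand J ::= D
  4  $ D      h g h h $    expand D ::= h D
  5  $ D h    h g h h $    match h
  6  $ D      g h h $      expand D ::= g h h
  7  $ h h g  g h h $      match g
  8  $ h h    h h $        match h
  9  $ h      h $          match h
Accept reached after 9 steps.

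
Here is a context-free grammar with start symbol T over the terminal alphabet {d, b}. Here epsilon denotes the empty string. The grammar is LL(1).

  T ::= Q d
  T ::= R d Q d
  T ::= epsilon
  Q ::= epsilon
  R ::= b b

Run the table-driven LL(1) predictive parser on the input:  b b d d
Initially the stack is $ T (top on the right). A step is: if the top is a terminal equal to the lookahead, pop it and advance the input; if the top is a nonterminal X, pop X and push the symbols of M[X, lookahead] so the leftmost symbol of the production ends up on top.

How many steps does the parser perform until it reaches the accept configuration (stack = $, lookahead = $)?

     Stack        Input      Action
  1  $ T          b b d d $  expand T ::= R d Q d
  2  $ d Q d R    b b d d $  expand R ::= b b
  3  $ d Q d b b  b b d d $  match b
  4  $ d Q d b    b d d $    match b
  5  $ d Q d      d d $      match d
  6  $ d Q        d $        expand Q ::= epsilon
  7  $ d          d $        match d
Accept reached after 7 steps.

7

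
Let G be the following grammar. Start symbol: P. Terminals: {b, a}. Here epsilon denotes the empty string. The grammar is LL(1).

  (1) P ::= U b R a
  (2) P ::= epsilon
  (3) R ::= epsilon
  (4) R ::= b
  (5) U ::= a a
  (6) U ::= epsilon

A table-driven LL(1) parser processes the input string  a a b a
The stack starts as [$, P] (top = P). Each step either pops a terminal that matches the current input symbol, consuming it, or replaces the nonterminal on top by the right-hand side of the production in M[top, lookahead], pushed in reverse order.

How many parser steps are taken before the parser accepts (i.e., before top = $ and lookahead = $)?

step 1: stack=$ P  input=a a b a $  — expand P ::= U b R a
step 2: stack=$ a R b U  input=a a b a $  — expand U ::= a a
step 3: stack=$ a R b a a  input=a a b a $  — match a
step 4: stack=$ a R b a  input=a b a $  — match a
step 5: stack=$ a R b  input=b a $  — match b
step 6: stack=$ a R  input=a $  — expand R ::= epsilon
step 7: stack=$ a  input=a $  — match a
Accept reached after 7 steps.

7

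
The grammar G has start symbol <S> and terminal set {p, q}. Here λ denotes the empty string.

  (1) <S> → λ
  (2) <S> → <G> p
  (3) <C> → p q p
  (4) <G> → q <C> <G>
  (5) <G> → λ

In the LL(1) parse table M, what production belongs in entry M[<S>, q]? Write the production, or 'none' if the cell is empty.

FIRST(<C>): from <C>→p q p we get {p}. So FIRST(<C>) = {p}.
FIRST(<G>): from <G>→q <C> <G> we get {q}; from <G>→λ we get {λ}. So FIRST(<G>) = {λ, q}.
FIRST(<S>): from <S>→λ we get {λ}; from <S>→<G> p we get {p, q}. So FIRST(<S>) = {λ, p, q}.
FOLLOW(<S>) includes $ since <S> is the start symbol.
FOLLOW(<S>): <S> appears on no right-hand side. Thus FOLLOW(<S>) = {$}.
For <S> → λ: FIRST(λ) = {λ}, so it goes in M[<S>, t] for t ∈ {}; since λ ∈ FIRST, also for every t ∈ FOLLOW(<S>) = {$}.
For <S> → <G> p: FIRST(<G> p) = {p, q}, so it goes in M[<S>, t] for t ∈ {p, q}.

<S> → <G> p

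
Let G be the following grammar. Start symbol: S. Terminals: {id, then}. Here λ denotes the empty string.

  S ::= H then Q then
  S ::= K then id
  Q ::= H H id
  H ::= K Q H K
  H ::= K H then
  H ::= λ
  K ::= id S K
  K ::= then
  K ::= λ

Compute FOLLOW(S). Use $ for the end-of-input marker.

FIRST(K) = {λ, id, then}
FIRST(S) = {id, then}  (via H then Q then, K then id)
FIRST(Q) = {id, then}  (via H H id)
FIRST(H) = {λ, id, then}  (via K Q H K, K H then)
FOLLOW(S) includes $ since S is the start symbol.
FOLLOW(H): in S::=H then Q then, H is followed by then Q then with FIRST {then}; in Q::=H H id (occurrence 1), H is followed by H id with FIRST {id, then}; in Q::=H H id (occurrence 2), H is followed by id with FIRST {id}; in H::=K Q H K, H is followed by K with FIRST {λ, id, then}; in H::=K Q H K, the suffix after H is nullable (adds nothing new); in H::=K H then, H is followed by then with FIRST {then}. Thus FOLLOW(H) = {id, then}.
FOLLOW(Q): in S::=H then Q then, Q is followed by then with FIRST {then}; in H::=K Q H K, Q is followed by H K with FIRST {λ, id, then}; in H::=K Q H K, the suffix after Q is nullable, so FOLLOW(Q) ⊇ FOLLOW(H) = {id, then}. Thus FOLLOW(Q) = {id, then}.
FOLLOW(K): in S::=K then id, K is followed by then id with FIRST {then}; in H::=K Q H K (occurrence 1), K is followed by Q H K with FIRST {id, then}; in H::=K Q H K (occurrence 2), the suffix after K is empty, so FOLLOW(K) ⊇ FOLLOW(H) = {id, then}; in H::=K H then, K is followed by H then with FIRST {id, then}; in K::=id S K, the suffix after K is empty (adds nothing new). Thus FOLLOW(K) = {id, then}.
FOLLOW(S): in K::=id S K, S is followed by K with FIRST {λ, id, then}; in K::=id S K, the suffix after S is nullable, so FOLLOW(S) ⊇ FOLLOW(K) = {id, then}. Thus FOLLOW(S) = {$, id, then}.

{$, id, then}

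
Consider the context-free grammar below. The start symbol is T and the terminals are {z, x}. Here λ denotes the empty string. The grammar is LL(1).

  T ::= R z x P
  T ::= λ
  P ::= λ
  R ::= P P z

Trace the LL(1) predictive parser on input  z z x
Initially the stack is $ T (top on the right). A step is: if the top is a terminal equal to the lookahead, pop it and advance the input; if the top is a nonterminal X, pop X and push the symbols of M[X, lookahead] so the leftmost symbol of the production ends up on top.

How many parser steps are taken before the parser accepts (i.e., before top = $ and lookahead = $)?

8

     Stack          Input    Action
  1  $ T            z z x $  expand T ::= R z x P
  2  $ P x z R      z z x $  expand R ::= P P z
  3  $ P x z z P P  z z x $  expand P ::= λ
  4  $ P x z z P    z z x $  expand P ::= λ
  5  $ P x z z      z z x $  match z
  6  $ P x z        z x $    match z
  7  $ P x          x $      match x
  8  $ P            $        expand P ::= λ
Accept reached after 8 steps.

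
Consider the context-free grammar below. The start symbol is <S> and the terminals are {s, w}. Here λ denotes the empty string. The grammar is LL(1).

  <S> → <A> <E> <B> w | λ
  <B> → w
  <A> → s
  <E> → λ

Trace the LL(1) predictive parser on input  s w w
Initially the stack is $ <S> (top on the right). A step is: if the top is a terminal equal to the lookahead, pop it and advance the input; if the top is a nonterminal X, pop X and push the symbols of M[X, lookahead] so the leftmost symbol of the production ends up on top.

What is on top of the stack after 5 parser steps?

w

step 1: stack=$ <S>  input=s w w $  — expand <S> → <A> <E> <B> w
step 2: stack=$ w <B> <E> <A>  input=s w w $  — expand <A> → s
step 3: stack=$ w <B> <E> s  input=s w w $  — match s
step 4: stack=$ w <B> <E>  input=w w $  — expand <E> → λ
step 5: stack=$ w <B>  input=w w $  — expand <B> → w
Stack after step 5: $ w w (top = w).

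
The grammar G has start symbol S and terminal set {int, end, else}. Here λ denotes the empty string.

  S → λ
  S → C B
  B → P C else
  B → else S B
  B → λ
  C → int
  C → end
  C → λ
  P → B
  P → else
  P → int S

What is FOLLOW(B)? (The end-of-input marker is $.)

{$, else, end, int}

FIRST(C) = {λ, end, int}
FIRST(S) = {λ, else, end, int}  (via C B)
FIRST(B) = {λ, else, end, int}  (via P C else)
FIRST(P) = {λ, else, end, int}  (via B)
FOLLOW(S) includes $ since S is the start symbol.
FOLLOW(P): in B→P C else, P is followed by C else with FIRST {else, end, int}. Thus FOLLOW(P) = {else, end, int}.
FOLLOW(S): in B→else S B, S is followed by B with FIRST {λ, else, end, int}; in B→else S B, the suffix after S is nullable, so FOLLOW(S) ⊇ FOLLOW(B) = {$, else, end, int}; in P→int S, the suffix after S is empty, so FOLLOW(S) ⊇ FOLLOW(P) = {else, end, int}. Thus FOLLOW(S) = {$, else, end, int}.
FOLLOW(B): in S→C B, the suffix after B is empty, so FOLLOW(B) ⊇ FOLLOW(S) = {$, else, end, int}; in B→else S B, the suffix after B is empty (adds nothing new); in P→B, the suffix after B is empty, so FOLLOW(B) ⊇ FOLLOW(P) = {else, end, int}. Thus FOLLOW(B) = {$, else, end, int}.
FOLLOW(C): in S→C B, C is followed by B with FIRST {λ, else, end, int}; in S→C B, the suffix after C is nullable, so FOLLOW(C) ⊇ FOLLOW(S) = {$, else, end, int}; in B→P C else, C is followed by else with FIRST {else}. Thus FOLLOW(C) = {$, else, end, int}.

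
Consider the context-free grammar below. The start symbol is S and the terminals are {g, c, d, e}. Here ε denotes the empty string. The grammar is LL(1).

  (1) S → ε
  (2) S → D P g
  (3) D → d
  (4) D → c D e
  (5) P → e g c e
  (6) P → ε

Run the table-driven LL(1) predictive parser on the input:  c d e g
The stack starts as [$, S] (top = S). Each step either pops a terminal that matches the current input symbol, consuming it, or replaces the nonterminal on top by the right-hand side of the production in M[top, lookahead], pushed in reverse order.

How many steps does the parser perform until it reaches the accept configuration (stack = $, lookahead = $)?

8

step 1: stack=$ S  input=c d e g $  — expand S → D P g
step 2: stack=$ g P D  input=c d e g $  — expand D → c D e
step 3: stack=$ g P e D c  input=c d e g $  — match c
step 4: stack=$ g P e D  input=d e g $  — expand D → d
step 5: stack=$ g P e d  input=d e g $  — match d
step 6: stack=$ g P e  input=e g $  — match e
step 7: stack=$ g P  input=g $  — expand P → ε
step 8: stack=$ g  input=g $  — match g
Accept reached after 8 steps.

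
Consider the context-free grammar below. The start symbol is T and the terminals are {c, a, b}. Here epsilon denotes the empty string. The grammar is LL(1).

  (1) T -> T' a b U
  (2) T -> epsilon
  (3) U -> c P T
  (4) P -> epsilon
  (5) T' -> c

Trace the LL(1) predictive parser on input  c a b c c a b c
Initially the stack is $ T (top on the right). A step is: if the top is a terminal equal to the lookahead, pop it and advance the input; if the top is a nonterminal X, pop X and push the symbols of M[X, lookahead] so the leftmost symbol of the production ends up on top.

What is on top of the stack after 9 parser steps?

step 1: stack=$ T  input=c a b c c a b c $  — expand T -> T' a b U
step 2: stack=$ U b a T'  input=c a b c c a b c $  — expand T' -> c
step 3: stack=$ U b a c  input=c a b c c a b c $  — match c
step 4: stack=$ U b a  input=a b c c a b c $  — match a
step 5: stack=$ U b  input=b c c a b c $  — match b
step 6: stack=$ U  input=c c a b c $  — expand U -> c P T
step 7: stack=$ T P c  input=c c a b c $  — match c
step 8: stack=$ T P  input=c a b c $  — expand P -> epsilon
step 9: stack=$ T  input=c a b c $  — expand T -> T' a b U
Stack after step 9: $ U b a T' (top = T').

T'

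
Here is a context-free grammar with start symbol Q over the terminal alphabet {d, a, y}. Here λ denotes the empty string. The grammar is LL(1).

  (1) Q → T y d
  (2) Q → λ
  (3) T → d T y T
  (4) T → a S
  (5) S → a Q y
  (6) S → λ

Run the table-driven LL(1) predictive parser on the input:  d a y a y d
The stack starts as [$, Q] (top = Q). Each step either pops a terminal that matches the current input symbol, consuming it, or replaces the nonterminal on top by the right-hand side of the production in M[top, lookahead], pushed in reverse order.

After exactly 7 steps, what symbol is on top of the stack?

T

     Stack          Input          Action
  1  $ Q            d a y a y d $  expand Q → T y d
  2  $ d y T        d a y a y d $  expand T → d T y T
  3  $ d y T y T d  d a y a y d $  match d
  4  $ d y T y T    a y a y d $    expand T → a S
  5  $ d y T y S a  a y a y d $    match a
  6  $ d y T y S    y a y d $      expand S → λ
  7  $ d y T y      y a y d $      match y
Stack after step 7: $ d y T (top = T).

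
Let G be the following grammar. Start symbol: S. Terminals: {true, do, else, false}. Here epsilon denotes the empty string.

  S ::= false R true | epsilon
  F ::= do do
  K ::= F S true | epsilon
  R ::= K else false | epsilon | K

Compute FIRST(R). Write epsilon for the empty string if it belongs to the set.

{epsilon, do, else}

FIRST(S) = {epsilon, false}
FIRST(F) = {do}
FIRST(K) = {epsilon, do}  (via F S true)
FIRST(R) = {epsilon, do, else}  (via K else false, K)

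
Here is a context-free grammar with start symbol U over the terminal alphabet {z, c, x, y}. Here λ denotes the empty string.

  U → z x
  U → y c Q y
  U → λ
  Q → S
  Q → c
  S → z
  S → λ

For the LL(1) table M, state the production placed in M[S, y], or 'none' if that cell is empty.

FIRST(U) = {λ, y, z}
FIRST(S) = {λ, z}
FIRST(Q) = {λ, c, z}  (via S)
FOLLOW(U) includes $ since U is the start symbol.
FOLLOW(Q): in U→y c Q y, Q is followed by y with FIRST {y}. Thus FOLLOW(Q) = {y}.
FOLLOW(S): in Q→S, the suffix after S is empty, so FOLLOW(S) ⊇ FOLLOW(Q) = {y}. Thus FOLLOW(S) = {y}.
For S → z: FIRST(z) = {z}, so it goes in M[S, t] for t ∈ {z}.
For S → λ: FIRST(λ) = {λ}, so it goes in M[S, t] for t ∈ {}; since λ ∈ FIRST, also for every t ∈ FOLLOW(S) = {y}.

S → λ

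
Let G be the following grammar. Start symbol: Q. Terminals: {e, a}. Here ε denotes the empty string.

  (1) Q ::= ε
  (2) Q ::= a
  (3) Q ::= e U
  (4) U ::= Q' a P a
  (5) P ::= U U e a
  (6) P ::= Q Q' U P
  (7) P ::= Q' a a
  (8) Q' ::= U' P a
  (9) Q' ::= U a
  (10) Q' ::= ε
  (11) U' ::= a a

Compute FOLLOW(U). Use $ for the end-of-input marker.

{$, a, e}

FIRST(Q) = {ε, a, e}
FIRST(U') = {a}
FIRST(U) = {a}  (via Q' a P a)
FIRST(Q') = {ε, a}  (via U' P a, U a)
FIRST(P) = {a, e}  (via U U e a, Q Q' U P, Q' a a)
FOLLOW(Q) includes $ since Q is the start symbol.
FOLLOW(Q): in P::=Q Q' U P, Q is followed by Q' U P with FIRST {a}. Thus FOLLOW(Q) = {$, a}.
FOLLOW(U): in Q::=e U, the suffix after U is empty, so FOLLOW(U) ⊇ FOLLOW(Q) = {$, a}; in P::=U U e a (occurrence 1), U is followed by U e a with FIRST {a}; in P::=U U e a (occurrence 2), U is followed by e a with FIRST {e}; in P::=Q Q' U P, U is followed by P with FIRST {a, e}; in Q'::=U a, U is followed by a with FIRST {a}. Thus FOLLOW(U) = {$, a, e}.
FOLLOW(P): in U::=Q' a P a, P is followed by a with FIRST {a}; in P::=Q Q' U P, the suffix after P is empty (adds nothing new); in Q'::=U' P a, P is followed by a with FIRST {a}. Thus FOLLOW(P) = {a}.
FOLLOW(Q'): in U::=Q' a P a, Q' is followed by a P a with FIRST {a}; in P::=Q Q' U P, Q' is followed by U P with FIRST {a}; in P::=Q' a a, Q' is followed by a a with FIRST {a}. Thus FOLLOW(Q') = {a}.
FOLLOW(U'): in Q'::=U' P a, U' is followed by P a with FIRST {a, e}. Thus FOLLOW(U') = {a, e}.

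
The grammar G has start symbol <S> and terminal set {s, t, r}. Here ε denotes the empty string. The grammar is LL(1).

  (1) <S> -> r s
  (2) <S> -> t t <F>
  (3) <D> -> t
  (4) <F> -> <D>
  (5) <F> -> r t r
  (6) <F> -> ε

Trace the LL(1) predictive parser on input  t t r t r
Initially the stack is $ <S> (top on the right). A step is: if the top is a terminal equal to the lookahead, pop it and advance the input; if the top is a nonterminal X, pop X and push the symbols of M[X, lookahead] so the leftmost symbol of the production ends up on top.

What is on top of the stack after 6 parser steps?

r

     Stack      Input        Action
  1  $ <S>      t t r t r $  expand <S> -> t t <F>
  2  $ <F> t t  t t r t r $  match t
  3  $ <F> t    t r t r $    match t
  4  $ <F>      r t r $      expand <F> -> r t r
  5  $ r t r    r t r $      match r
  6  $ r t      t r $        match t
Stack after step 6: $ r (top = r).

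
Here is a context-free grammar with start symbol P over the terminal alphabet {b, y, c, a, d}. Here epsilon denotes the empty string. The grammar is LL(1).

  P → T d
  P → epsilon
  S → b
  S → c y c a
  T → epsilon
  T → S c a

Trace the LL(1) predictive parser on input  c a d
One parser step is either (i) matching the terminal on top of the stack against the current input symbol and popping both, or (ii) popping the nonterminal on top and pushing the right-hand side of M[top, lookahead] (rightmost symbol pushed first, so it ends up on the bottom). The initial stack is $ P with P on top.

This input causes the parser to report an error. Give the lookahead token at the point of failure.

step 1: stack=$ P  input=c a d $  — expand P → T d
step 2: stack=$ d T  input=c a d $  — expand T → S c a
step 3: stack=$ d a c S  input=c a d $  — expand S → c y c a
step 4: stack=$ d a c a c y c  input=c a d $  — match c
step 5: stack=$ d a c a c y  input=a d $  — error: top is terminal y but lookahead is a

a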